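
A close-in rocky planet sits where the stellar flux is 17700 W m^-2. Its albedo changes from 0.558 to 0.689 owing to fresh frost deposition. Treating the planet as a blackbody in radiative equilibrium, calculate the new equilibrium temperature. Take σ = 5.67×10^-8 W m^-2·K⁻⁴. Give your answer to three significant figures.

T₂ = [S(1−α₂)/(4σ)]^(1/4) = [17700·0.311/(4σ)]^(1/4) = 394.7 K.

395 kelvin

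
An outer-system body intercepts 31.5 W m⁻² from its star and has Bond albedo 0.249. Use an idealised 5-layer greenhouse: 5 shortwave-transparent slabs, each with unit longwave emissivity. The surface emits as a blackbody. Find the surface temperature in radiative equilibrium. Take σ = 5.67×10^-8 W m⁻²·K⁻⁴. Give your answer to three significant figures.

Top-of-atmosphere balance: σT_e⁴ = S(1−α)/4 = 5.914 W m⁻² → T_e = 101.1 K.
Layer-by-layer balance gives σT_s⁴ = (N+1)σT_e⁴, so T_s = 6^¼·101.1 = 158.2 K.

158 K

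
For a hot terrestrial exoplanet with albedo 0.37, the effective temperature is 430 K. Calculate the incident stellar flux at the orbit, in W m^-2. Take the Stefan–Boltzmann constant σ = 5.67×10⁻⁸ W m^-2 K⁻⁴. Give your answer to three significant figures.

12300 W m^-2

From S(1−α)/4 = σT⁴: S = 4σT⁴/(1−α).
σT⁴ = 5.67×10⁻⁸·(430)⁴ = 1938 W m^-2.
So S = 4×1938/(1−0.37) = 12310 W m^-2.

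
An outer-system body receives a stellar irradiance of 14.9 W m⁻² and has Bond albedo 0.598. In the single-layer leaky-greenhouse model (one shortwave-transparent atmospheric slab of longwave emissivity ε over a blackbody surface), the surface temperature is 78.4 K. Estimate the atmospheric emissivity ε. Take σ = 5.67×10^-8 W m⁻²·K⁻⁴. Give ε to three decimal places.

TOA balance gives T_e = 71.69 K.
Since (2−ε)/2 = (T_e/T_s)⁴ = 0.6990, ε = 0.6019.

0.602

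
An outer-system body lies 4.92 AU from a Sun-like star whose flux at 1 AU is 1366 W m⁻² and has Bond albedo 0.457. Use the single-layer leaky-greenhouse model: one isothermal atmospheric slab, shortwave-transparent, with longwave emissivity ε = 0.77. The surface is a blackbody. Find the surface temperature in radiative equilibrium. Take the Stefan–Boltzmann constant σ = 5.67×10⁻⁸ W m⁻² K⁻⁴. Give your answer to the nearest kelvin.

122 K

Flux at the orbit: S = 1366/(4.92)² = 56.43 W m⁻².
At the top of the atmosphere, σT_e⁴ = S(1−α)/4 = 7.661 W m⁻², giving T_e = 107.8 K.
For a single slab of emissivity ε, T_s⁴ = 2T_e⁴/(2−ε); thus T_s = 107.8·(1.626)^(1/4) = 121.7 K.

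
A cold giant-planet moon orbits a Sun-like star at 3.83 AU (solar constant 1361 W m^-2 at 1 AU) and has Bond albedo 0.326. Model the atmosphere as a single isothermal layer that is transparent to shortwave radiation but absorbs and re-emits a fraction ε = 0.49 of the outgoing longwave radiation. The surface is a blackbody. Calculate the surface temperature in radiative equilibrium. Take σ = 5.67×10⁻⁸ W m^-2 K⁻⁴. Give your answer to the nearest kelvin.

138 K

By the inverse-square law, S = 1361/3.83² = 92.78 W m^-2.
Effective emission temperature (TOA balance): σT_e⁴ = S(1−α)/4 = 15.63 W m^-2 → T_e = 128.9 K.
For a single slab of emissivity ε, T_s⁴ = 2T_e⁴/(2−ε); thus T_s = 128.9·(1.325)^(1/4) = 138.2 K.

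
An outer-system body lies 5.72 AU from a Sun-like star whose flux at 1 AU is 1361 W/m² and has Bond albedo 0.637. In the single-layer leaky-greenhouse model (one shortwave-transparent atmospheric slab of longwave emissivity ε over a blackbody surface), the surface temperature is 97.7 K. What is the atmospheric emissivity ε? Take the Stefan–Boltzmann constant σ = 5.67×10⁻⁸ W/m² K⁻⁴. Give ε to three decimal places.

Irradiance scales as 1/d², so S = 1361 W/m² × (1/5.72)² = 41.60 W/m².
Effective temperature: T_e = [S(1−α)/(4σ)]^(1/4) = 90.33 K.
T_s⁴ = T_e⁴·2/(2−ε) → ε = 2 − 2(T_e/T_s)⁴ = 2 − 2·(90.33/97.7)⁴ = 0.5386.

0.539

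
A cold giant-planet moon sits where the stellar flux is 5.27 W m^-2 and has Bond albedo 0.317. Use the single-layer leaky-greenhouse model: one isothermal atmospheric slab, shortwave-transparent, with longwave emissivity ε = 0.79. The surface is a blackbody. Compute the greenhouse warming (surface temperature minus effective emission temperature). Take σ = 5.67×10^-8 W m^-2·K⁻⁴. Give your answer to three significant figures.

The planet radiates to space at T_e = [S(1−α)/(4σ)]^(1/4) = 63.12 K.
The surface balance (absorbed SW + ε·downward IR = σT_s⁴) with T_a⁴ = T_s⁴/2 reduces to T_s = T_e·[2/(2−ε)]^¼ = 71.57 K.
Greenhouse warming: T_s − T_e = 8.449 K.

8.45 kelvin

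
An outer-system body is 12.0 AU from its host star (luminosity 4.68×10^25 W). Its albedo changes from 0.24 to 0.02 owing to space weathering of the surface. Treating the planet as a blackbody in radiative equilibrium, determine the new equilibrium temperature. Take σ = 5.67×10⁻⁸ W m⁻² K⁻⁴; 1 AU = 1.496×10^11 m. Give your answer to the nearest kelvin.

47 K

d = 12.0 × 1.496×10^11 m = 1.795×10^12 m.
S = L/(4πd²) = 1.156 W m⁻².
T₂ = [S(1−α₂)/(4σ)]^(1/4) = [1.156·0.98/(4σ)]^(1/4) = 47.27 K.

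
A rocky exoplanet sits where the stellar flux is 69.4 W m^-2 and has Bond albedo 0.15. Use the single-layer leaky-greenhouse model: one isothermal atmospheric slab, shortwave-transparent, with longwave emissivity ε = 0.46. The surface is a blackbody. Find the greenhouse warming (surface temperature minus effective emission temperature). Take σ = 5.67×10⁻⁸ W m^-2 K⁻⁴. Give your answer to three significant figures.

Effective emission temperature (TOA balance): σT_e⁴ = S(1−α)/4 = 14.75 W m^-2 → T_e = 127.0 K.
Surface balance with a leaky layer gives σT_s⁴ = σT_e⁴·2/(2−ε), so T_s = T_e·[2/(2−0.46)]^(1/4) = 135.6 K.
T_s − T_e = 135.6 − 127.0 = 8.575 K.

8.58 K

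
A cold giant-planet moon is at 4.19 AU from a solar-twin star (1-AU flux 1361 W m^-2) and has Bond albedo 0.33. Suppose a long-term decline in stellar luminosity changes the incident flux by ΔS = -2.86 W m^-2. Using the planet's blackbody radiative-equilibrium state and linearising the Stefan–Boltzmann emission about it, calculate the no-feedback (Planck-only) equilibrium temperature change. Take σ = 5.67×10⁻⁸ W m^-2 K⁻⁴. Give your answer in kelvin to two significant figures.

Flux at the orbit: S = 1361/(4.19)² = 77.52 W m^-2.
The baseline emission temperature is T_e = 123.0 K.
ΔF = Δ[S(1−α)]/4 = (1−0.33)·-2.86/4 = -0.4790 W m^-2.
Planck response: λ_P = 4σT_e³ = 4·5.67×10⁻⁸·(123.0)³ = 0.4222 W m^-2/K.
ΔT₀ = ΔF/λ_P = -0.4790/0.4222 = -1.13 K.

-1.1 K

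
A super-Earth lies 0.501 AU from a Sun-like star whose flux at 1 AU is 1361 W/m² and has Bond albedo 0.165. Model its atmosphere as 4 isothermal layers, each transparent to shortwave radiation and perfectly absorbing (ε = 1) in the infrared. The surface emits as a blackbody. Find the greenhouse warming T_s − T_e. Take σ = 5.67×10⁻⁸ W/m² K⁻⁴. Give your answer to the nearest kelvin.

186 kelvin

Flux at the orbit: S = 1361/(0.501)² = 5422 W/m².
The effective emission temperature is T_e = [S(1−α)/(4σ)]^¼ = 375.9 K.
T_s = (N+1)^(1/4)·T_e = 562.1 K.
Warming: T_s − T_e = 186.2 K.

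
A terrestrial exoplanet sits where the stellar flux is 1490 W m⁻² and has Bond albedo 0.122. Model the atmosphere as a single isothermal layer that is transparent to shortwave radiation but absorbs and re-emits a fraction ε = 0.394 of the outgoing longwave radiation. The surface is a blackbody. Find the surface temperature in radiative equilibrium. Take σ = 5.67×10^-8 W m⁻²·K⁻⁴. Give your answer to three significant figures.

291 K

At the top of the atmosphere, σT_e⁴ = S(1−α)/4 = 327.1 W m⁻², giving T_e = 275.6 K.
Surface balance with a leaky layer gives σT_s⁴ = σT_e⁴·2/(2−ε), so T_s = T_e·[2/(2−0.394)]^(1/4) = 291.1 K.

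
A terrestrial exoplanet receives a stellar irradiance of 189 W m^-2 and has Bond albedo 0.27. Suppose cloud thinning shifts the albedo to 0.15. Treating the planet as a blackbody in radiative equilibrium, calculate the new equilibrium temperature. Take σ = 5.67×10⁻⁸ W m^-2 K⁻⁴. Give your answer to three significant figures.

With the new albedo, S(1−α₂)/4 = 40.16 W m^-2, so T₂ = 163.1 K.

163 K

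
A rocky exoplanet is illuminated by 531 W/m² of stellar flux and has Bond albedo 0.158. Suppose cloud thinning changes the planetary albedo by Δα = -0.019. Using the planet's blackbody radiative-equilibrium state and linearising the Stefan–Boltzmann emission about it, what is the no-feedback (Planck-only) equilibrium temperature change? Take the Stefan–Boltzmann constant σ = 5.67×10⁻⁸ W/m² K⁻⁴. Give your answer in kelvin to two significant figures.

Reference equilibrium: T_e = [S(1−α)/(4σ)]^(1/4) = 210.7 K.
ΔF = −(S/4)Δα = −(531.0/4)×(-0.019) = 2.522 W/m².
The Planck feedback parameter is 4σT_e³ = 2.122 W/m²/K.
ΔT₀ = ΔF/λ_P = 2.522/2.122 = 1.19 K.

1.2 K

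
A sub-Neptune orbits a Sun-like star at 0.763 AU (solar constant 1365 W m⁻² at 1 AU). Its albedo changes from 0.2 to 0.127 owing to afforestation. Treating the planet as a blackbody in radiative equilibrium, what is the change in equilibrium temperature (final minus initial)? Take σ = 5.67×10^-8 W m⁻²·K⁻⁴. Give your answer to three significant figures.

6.66 K

Flux at the orbit: S = 1365/(0.763)² = 2345 W m⁻².
Initial: T₁ = [S(1−0.2)/(4σ)]^(1/4) = 301.6 K.
With α = 0.127, T₂ = 308.2 K.
Change: 308.2 − 301.6 = 6.656 K.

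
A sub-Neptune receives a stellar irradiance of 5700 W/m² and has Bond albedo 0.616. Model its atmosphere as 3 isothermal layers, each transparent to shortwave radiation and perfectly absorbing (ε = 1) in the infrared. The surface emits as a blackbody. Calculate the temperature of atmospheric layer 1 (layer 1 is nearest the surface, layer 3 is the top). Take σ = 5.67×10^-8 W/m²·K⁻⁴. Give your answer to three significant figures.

412 K

Top-of-atmosphere balance: σT_e⁴ = S(1−α)/4 = 547.2 W/m² → T_e = 313.4 K.
Each opaque layer satisfies 2T_j⁴ = T_{j−1}⁴ + T_{j+1}⁴, giving T_k⁴ = (N+1−k)T_e⁴.
With k = 1: T_1 = (3+1−1)^¼·313.4 K = 412.5 K.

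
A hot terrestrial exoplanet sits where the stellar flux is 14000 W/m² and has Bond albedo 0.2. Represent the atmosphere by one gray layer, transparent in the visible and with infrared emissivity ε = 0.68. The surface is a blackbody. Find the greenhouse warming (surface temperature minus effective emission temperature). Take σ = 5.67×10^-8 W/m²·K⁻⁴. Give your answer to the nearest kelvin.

52 K

The planet radiates to space at T_e = [S(1−α)/(4σ)]^(1/4) = 471.4 K.
Surface balance with a leaky layer gives σT_s⁴ = σT_e⁴·2/(2−ε), so T_s = T_e·[2/(2−0.68)]^(1/4) = 523.0 K.
The atmosphere warms the surface by 51.60 K.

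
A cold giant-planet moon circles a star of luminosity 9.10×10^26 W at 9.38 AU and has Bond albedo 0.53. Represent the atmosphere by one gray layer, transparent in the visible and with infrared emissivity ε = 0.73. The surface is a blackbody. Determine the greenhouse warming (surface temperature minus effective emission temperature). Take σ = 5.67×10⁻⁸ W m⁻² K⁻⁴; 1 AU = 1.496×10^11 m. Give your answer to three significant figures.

d = 9.38 × 1.496×10^11 m = 1.403×10^12 m.
Flux at the orbit: S = L/(4πd²) = 9.10×10^26/(4π·(1.40×10^12)²) = 36.78 W m⁻².
At the top of the atmosphere, σT_e⁴ = S(1−α)/4 = 4.321 W m⁻², giving T_e = 93.43 K.
The surface balance (absorbed SW + ε·downward IR = σT_s⁴) with T_a⁴ = T_s⁴/2 reduces to T_s = T_e·[2/(2−ε)]^¼ = 104.7 K.
T_s − T_e = 104.7 − 93.43 = 11.23 K.

11.2 kelvin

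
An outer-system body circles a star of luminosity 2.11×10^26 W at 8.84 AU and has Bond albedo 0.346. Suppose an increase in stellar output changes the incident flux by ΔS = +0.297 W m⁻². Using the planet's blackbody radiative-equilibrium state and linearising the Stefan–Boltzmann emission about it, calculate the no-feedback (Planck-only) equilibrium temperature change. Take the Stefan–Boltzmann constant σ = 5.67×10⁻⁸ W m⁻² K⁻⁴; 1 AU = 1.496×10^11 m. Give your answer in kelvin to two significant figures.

0.56 kelvin

d = 8.84 × 1.496×10^11 m = 1.322×10^12 m.
Flux at the orbit: S = L/(4πd²) = 2.11×10^26/(4π·(1.32×10^12)²) = 9.601 W m⁻².
Unperturbed T_e = [9.601·(1−0.346)/(4σ)]^¼ = 72.54 K.
ΔF = Δ[S(1−α)]/4 = (1−0.346)·+0.297/4 = 0.04856 W m⁻².
The Planck feedback parameter is 4σT_e³ = 0.08656 W m⁻²/K.
So ΔT₀ = 0.04856/0.08656 = 0.561 K.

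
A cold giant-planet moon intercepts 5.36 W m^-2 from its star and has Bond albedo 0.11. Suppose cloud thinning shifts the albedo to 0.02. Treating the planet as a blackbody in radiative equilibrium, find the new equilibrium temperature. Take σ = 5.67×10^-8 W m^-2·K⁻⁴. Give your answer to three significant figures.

69.4 kelvin

T₂ = [S(1−α₂)/(4σ)]^(1/4) = [5.360·0.98/(4σ)]^(1/4) = 69.37 K.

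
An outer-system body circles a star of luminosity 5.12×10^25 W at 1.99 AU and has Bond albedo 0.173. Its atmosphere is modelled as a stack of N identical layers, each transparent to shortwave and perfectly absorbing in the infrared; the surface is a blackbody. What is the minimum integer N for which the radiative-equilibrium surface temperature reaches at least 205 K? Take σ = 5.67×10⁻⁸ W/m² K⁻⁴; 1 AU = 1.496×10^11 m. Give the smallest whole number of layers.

10

d = 1.99 × 1.496×10^11 m = 2.977×10^11 m.
Spreading L over a sphere of radius d: S = 5.12×10^25/(4π·2.98×10^11²) = 45.97 W/m².
The effective emission temperature is T_e = [S(1−α)/(4σ)]^¼ = 113.8 K.
T_s = (N+1)^(1/4)·T_e ≥ 205 K requires N+1 ≥ (T_s/T_e)⁴ = (205/113.8)⁴ = 10.536.
The minimum whole number is N = 10.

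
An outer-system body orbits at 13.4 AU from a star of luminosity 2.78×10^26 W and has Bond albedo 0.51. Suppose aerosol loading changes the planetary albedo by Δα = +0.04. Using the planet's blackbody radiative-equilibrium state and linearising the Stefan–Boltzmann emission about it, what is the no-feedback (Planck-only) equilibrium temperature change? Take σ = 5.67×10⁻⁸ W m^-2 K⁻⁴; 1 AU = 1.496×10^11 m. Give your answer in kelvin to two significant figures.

Orbital distance: d = 13.4 AU = 2.005×10^12 m.
Flux at the orbit: S = L/(4πd²) = 2.78×10^26/(4π·(2.00×10^12)²) = 5.505 W m^-2.
Reference equilibrium: T_e = [S(1−α)/(4σ)]^(1/4) = 58.73 K.
TOA radiative forcing: ΔF = −S·Δα/4 = −5.505·(+0.04)/4 = -0.05505 W m^-2.
Planck response: λ_P = 4σT_e³ = 4·5.67×10⁻⁸·(58.73)³ = 0.04593 W m^-2/K.
So ΔT₀ = -0.05505/0.04593 = -1.20 K.

-1.2 kelvin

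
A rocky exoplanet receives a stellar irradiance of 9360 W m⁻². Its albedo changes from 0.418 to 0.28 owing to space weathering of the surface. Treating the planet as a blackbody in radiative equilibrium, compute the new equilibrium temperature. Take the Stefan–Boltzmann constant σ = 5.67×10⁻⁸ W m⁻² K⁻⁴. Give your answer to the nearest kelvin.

T₂ = [S(1−α₂)/(4σ)]^(1/4) = [9360·0.72/(4σ)]^(1/4) = 415.2 K.

415 K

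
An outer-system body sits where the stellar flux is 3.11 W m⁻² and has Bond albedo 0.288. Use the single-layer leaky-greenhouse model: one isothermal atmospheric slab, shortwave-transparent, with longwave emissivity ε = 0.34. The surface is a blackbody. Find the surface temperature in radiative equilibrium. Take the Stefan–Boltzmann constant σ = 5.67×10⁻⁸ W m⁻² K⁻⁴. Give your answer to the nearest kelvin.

59 kelvin

The planet radiates to space at T_e = [S(1−α)/(4σ)]^(1/4) = 55.90 K.
The surface balance (absorbed SW + ε·downward IR = σT_s⁴) with T_a⁴ = T_s⁴/2 reduces to T_s = T_e·[2/(2−ε)]^¼ = 58.56 K.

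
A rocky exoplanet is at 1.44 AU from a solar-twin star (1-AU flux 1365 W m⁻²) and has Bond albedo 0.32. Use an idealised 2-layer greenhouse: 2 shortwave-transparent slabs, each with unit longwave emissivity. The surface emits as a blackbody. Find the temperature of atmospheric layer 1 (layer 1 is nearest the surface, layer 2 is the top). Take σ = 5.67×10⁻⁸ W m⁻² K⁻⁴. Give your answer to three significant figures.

251 K

By the inverse-square law, S = 1365/1.44² = 658.3 W m⁻².
Top-of-atmosphere balance: σT_e⁴ = S(1−α)/4 = 111.9 W m⁻² → T_e = 210.8 K.
In the N-layer model, layer k (counted from the surface) has T_k = (N+1−k)^(1/4)·T_e.
With k = 1: T_1 = (2+1−1)^¼·210.8 K = 250.7 K.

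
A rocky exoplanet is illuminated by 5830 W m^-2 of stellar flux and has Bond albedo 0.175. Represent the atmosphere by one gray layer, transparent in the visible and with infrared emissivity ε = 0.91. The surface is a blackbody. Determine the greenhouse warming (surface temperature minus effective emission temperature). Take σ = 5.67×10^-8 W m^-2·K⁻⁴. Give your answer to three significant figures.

The planet radiates to space at T_e = [S(1−α)/(4σ)]^(1/4) = 381.6 K.
The surface balance (absorbed SW + ε·downward IR = σT_s⁴) with T_a⁴ = T_s⁴/2 reduces to T_s = T_e·[2/(2−ε)]^¼ = 444.1 K.
The atmosphere warms the surface by 62.53 K.

62.5 K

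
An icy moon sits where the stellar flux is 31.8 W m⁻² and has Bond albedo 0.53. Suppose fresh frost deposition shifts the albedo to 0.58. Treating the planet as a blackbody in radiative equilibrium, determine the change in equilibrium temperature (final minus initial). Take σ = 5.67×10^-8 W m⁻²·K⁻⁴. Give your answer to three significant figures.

-2.50 K

With α = 0.53, T₁ = 90.10 K.
Final:   T₂ = [S(1−0.58)/(4σ)]^(1/4) = 87.60 K.
Change: 87.60 − 90.10 = -2.498 K.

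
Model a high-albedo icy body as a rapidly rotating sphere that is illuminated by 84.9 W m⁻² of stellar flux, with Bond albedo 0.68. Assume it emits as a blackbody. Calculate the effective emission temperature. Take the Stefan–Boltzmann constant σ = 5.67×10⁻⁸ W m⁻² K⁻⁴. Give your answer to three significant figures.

Averaging over the sphere, the absorbed flux is S(1−α)/4 = 6.792 W m⁻².
Set σT⁴ = 6.792 → T = (6.792/σ)^(1/4) = 104.6 K.

105 K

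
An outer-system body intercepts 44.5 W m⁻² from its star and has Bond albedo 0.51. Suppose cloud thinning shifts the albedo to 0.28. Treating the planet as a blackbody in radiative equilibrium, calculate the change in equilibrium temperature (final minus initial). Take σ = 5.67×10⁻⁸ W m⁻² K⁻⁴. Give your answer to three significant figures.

10.0 kelvin

Before: T₁ = [44.50·0.49/(4σ)]^(1/4) = 99.02 K.
With α = 0.28, T₂ = 109.0 K.
ΔT = T₂ − T₁ = 10.00 K.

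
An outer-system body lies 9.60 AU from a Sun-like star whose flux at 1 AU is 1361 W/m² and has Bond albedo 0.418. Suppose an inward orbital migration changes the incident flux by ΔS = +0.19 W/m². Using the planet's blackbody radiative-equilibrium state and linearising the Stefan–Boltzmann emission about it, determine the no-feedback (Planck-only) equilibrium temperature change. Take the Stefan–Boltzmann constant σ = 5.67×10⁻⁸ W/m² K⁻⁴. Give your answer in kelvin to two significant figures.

Flux at the orbit: S = 1361/(9.60)² = 14.77 W/m².
The baseline emission temperature is T_e = 78.46 K.
ΔF = Δ[S(1−α)]/4 = (1−0.418)·+0.19/4 = 0.02765 W/m².
Planck response: λ_P = 4σT_e³ = 4·5.67×10⁻⁸·(78.46)³ = 0.1095 W/m²/K.
Hence the no-feedback warming is ΔF/(4σT_e³) = 0.252 K.

0.25 kelvin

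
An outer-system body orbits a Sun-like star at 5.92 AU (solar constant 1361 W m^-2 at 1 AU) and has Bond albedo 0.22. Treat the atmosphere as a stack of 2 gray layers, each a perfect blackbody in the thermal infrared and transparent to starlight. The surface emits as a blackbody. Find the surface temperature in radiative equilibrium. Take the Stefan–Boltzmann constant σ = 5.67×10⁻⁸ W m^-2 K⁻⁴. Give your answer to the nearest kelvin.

141 K

By the inverse-square law, S = 1361/5.92² = 38.83 W m^-2.
Top-of-atmosphere balance: σT_e⁴ = S(1−α)/4 = 7.573 W m^-2 → T_e = 107.5 K.
Layer-by-layer balance gives σT_s⁴ = (N+1)σT_e⁴, so T_s = 3^¼·107.5 = 141.5 K.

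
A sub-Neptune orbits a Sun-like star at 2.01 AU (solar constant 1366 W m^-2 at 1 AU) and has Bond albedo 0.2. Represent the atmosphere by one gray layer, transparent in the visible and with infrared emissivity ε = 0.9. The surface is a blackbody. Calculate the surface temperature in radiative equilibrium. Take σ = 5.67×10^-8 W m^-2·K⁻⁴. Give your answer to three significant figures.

216 K

Flux at the orbit: S = 1366/(2.01)² = 338.1 W m^-2.
At the top of the atmosphere, σT_e⁴ = S(1−α)/4 = 67.62 W m^-2, giving T_e = 185.8 K.
Surface balance with a leaky layer gives σT_s⁴ = σT_e⁴·2/(2−ε), so T_s = T_e·[2/(2−0.9)]^(1/4) = 215.8 K.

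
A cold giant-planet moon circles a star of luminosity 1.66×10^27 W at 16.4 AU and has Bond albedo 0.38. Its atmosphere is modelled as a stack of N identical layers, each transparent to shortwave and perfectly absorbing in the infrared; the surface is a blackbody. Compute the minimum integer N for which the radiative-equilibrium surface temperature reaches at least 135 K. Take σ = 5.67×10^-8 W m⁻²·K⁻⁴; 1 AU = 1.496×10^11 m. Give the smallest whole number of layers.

Orbital distance: d = 16.4 AU = 2.453×10^12 m.
Spreading L over a sphere of radius d: S = 1.66×10^27/(4π·2.45×10^12²) = 21.95 W m⁻².
Top-of-atmosphere balance: σT_e⁴ = S(1−α)/4 = 3.402 W m⁻² → T_e = 88.01 K.
T_s = (N+1)^(1/4)·T_e ≥ 135 K requires N+1 ≥ (T_s/T_e)⁴ = (135/88.01)⁴ = 5.537.
Rounding up, N = 5.

5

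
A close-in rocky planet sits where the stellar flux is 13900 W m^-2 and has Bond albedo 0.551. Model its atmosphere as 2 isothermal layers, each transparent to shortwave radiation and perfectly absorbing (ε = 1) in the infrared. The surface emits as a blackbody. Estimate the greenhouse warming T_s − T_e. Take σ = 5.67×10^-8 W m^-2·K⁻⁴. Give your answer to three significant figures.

129 kelvin

OLR = S(1−α)/4 = 1560 W m^-2; the top layer radiates at T_e = 407.3 K.
T_s = (N+1)^(1/4)·T_e = 536.0 K.
So the greenhouse effect raises the surface by 536.0 − 407.3 = 128.7 K.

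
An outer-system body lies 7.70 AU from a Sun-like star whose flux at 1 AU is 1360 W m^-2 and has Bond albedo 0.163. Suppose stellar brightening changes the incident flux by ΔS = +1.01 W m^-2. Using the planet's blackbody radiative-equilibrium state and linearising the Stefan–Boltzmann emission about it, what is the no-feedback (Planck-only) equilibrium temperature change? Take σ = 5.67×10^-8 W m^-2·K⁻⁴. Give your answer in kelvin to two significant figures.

Flux at the orbit: S = 1360/(7.70)² = 22.94 W m^-2.
Unperturbed T_e = [22.94·(1−0.163)/(4σ)]^¼ = 95.92 K.
TOA radiative forcing: ΔF = (1−α)ΔS/4 = 0.837·(+1.01)/4 = 0.2113 W m^-2.
The Planck feedback parameter is 4σT_e³ = 0.2002 W m^-2/K.
So ΔT₀ = 0.2113/0.2002 = 1.06 K.

1.1 K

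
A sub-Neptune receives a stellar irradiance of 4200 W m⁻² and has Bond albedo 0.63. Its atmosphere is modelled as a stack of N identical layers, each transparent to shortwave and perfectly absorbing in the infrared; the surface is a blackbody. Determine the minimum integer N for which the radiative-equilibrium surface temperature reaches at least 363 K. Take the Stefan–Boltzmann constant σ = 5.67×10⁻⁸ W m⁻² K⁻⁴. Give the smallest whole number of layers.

2

The effective emission temperature is T_e = [S(1−α)/(4σ)]^¼ = 287.7 K.
T_s = (N+1)^(1/4)·T_e ≥ 363 K requires N+1 ≥ (T_s/T_e)⁴ = (363/287.7)⁴ = 2.534.
So N ≥ 1.534; the smallest integer is N = 2.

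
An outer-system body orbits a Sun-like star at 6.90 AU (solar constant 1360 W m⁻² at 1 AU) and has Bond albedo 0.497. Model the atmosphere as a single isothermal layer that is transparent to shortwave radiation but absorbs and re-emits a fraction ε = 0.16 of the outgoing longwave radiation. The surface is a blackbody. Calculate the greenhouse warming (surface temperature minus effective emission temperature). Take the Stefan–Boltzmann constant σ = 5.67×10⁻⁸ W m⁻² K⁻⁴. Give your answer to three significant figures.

Flux at the orbit: S = 1360/(6.90)² = 28.57 W m⁻².
Effective emission temperature (TOA balance): σT_e⁴ = S(1−α)/4 = 3.592 W m⁻² → T_e = 89.22 K.
For a single slab of emissivity ε, T_s⁴ = 2T_e⁴/(2−ε); thus T_s = 89.22·(1.087)^(1/4) = 91.09 K.
The atmosphere warms the surface by 1.879 K.

1.88 K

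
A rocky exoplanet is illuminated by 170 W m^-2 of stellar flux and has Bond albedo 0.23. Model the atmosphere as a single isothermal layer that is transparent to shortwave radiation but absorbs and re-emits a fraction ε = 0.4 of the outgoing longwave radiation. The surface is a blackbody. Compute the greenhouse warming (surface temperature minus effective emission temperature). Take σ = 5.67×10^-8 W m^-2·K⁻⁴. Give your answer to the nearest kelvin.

9 K

Effective emission temperature (TOA balance): σT_e⁴ = S(1−α)/4 = 32.73 W m^-2 → T_e = 155.0 K.
The surface balance (absorbed SW + ε·downward IR = σT_s⁴) with T_a⁴ = T_s⁴/2 reduces to T_s = T_e·[2/(2−ε)]^¼ = 163.9 K.
T_s − T_e = 163.9 − 155.0 = 8.892 K.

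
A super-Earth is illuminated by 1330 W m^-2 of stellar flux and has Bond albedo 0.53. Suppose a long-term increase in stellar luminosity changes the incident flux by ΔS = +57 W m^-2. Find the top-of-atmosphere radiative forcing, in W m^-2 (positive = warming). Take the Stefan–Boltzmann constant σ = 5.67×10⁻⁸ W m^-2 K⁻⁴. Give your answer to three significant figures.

6.70 W m^-2

Only a fraction (1−α) is absorbed and it's spread over 4πR², so ΔF = (1−α)ΔS/4 = 6.697 W m^-2.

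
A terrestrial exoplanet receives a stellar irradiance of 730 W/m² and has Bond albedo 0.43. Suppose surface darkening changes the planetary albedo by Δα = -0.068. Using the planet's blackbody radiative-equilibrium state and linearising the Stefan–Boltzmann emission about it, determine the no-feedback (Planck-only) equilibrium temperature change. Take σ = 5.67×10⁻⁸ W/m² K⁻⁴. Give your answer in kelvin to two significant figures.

6.2 K

Reference equilibrium: T_e = [S(1−α)/(4σ)]^(1/4) = 207.0 K.
TOA radiative forcing: ΔF = −S·Δα/4 = −730.0·(-0.068)/4 = 12.41 W/m².
Planck response: λ_P = 4σT_e³ = 4·5.67×10⁻⁸·(207.0)³ = 2.011 W/m²/K.
Hence the no-feedback warming is ΔF/(4σT_e³) = 6.17 K.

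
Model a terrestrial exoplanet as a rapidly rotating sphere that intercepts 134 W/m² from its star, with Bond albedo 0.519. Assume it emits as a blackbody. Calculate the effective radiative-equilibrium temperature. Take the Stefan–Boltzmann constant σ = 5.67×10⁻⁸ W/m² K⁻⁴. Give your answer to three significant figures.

Absorbed flux (global mean): S(1−α)/4 = 134.0·0.481/4 = 16.11 W/m².
In equilibrium σT⁴ equals this, so T = 129.8 K.

130 kelvin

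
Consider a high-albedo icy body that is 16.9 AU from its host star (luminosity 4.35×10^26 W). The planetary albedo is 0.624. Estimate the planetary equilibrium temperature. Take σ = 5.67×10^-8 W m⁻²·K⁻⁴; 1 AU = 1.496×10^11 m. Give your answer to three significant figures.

54.7 K

d = 16.9 × 1.496×10^11 m = 2.528×10^12 m.
S = L/(4πd²) = 5.416 W m⁻².
The planet absorbs (1−α)S over its disc πR² and re-emits over 4πR², so the mean absorbed flux is (1−0.624)·5.416/4 = 0.5091 W m⁻².
Balancing against σT⁴: T = (0.5091/5.67×10⁻⁸)^(1/4) = 54.74 K.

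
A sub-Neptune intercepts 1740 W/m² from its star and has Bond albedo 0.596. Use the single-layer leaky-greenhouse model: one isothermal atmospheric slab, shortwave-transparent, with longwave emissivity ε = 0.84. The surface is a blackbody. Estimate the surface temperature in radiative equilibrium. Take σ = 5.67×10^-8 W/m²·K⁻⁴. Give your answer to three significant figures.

270 K

Effective emission temperature (TOA balance): σT_e⁴ = S(1−α)/4 = 175.7 W/m² → T_e = 236.0 K.
Surface balance with a leaky layer gives σT_s⁴ = σT_e⁴·2/(2−ε), so T_s = T_e·[2/(2−0.84)]^(1/4) = 270.4 K.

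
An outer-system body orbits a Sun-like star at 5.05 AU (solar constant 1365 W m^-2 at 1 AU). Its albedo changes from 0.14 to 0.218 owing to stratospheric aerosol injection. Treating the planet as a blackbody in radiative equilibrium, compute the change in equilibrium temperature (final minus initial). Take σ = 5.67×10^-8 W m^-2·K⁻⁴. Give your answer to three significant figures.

Irradiance scales as 1/d², so S = 1365 W m^-2 × (1/5.05)² = 53.52 W m^-2.
With α = 0.14, T₁ = 119.4 K.
After:  T₂ = [53.52·0.782/(4σ)]^(1/4) = 116.6 K.
ΔT = T₂ − T₁ = -2.804 K.

-2.80 kelvin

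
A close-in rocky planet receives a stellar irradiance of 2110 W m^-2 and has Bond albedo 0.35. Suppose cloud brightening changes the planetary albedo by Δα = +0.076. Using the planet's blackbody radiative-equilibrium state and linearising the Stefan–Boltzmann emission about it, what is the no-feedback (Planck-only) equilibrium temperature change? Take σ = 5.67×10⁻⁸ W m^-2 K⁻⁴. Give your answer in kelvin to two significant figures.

-8.2 K

Reference equilibrium: T_e = [S(1−α)/(4σ)]^(1/4) = 278.9 K.
ΔF = −(S/4)Δα = −(2110/4)×(+0.076) = -40.09 W m^-2.
Planck response: λ_P = 4σT_e³ = 4·5.67×10⁻⁸·(278.9)³ = 4.918 W m^-2/K.
ΔT₀ = ΔF/λ_P = -40.09/4.918 = -8.15 K.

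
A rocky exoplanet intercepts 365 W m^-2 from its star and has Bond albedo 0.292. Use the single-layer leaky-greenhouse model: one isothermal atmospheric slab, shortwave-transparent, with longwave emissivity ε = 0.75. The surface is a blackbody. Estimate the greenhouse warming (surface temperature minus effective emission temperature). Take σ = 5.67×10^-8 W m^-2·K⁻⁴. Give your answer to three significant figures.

22.9 K

Effective emission temperature (TOA balance): σT_e⁴ = S(1−α)/4 = 64.60 W m^-2 → T_e = 183.7 K.
Surface balance with a leaky layer gives σT_s⁴ = σT_e⁴·2/(2−ε), so T_s = T_e·[2/(2−0.75)]^(1/4) = 206.6 K.
Greenhouse warming: T_s − T_e = 22.91 K.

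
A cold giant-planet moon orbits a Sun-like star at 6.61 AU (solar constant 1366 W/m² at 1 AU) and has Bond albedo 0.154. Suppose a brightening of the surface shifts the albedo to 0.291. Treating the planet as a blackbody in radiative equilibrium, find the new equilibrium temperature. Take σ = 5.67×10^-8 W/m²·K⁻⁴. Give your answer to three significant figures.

Irradiance scales as 1/d², so S = 1366 W/m² × (1/6.61)² = 31.26 W/m².
With the new albedo, S(1−α₂)/4 = 5.542 W/m², so T₂ = 99.43 K.

99.4 kelvin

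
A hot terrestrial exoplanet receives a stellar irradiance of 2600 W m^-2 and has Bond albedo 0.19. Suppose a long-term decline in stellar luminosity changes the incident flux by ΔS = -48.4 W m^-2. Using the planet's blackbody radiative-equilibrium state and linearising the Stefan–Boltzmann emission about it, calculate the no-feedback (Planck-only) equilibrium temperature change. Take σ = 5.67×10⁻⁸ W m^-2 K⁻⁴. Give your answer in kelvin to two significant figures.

Unperturbed T_e = [2600·(1−0.19)/(4σ)]^¼ = 310.4 K.
ΔF = Δ[S(1−α)]/4 = (1−0.19)·-48.4/4 = -9.801 W m^-2.
Linearising σT⁴ gives d(σT⁴)/dT = 4σT_e³ = 6.784 W m^-2 per K.
ΔT₀ = ΔF/λ_P = -9.801/6.784 = -1.44 K.

-1.4 kelvin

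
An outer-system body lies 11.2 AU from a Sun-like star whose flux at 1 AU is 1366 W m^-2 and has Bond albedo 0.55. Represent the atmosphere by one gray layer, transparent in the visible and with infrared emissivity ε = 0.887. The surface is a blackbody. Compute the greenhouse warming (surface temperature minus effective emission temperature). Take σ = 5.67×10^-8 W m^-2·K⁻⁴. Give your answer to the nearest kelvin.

Flux at the orbit: S = 1366/(11.2)² = 10.89 W m^-2.
The planet radiates to space at T_e = [S(1−α)/(4σ)]^(1/4) = 68.18 K.
The surface balance (absorbed SW + ε·downward IR = σT_s⁴) with T_a⁴ = T_s⁴/2 reduces to T_s = T_e·[2/(2−ε)]^¼ = 78.94 K.
T_s − T_e = 78.94 − 68.18 = 10.76 K.

11 K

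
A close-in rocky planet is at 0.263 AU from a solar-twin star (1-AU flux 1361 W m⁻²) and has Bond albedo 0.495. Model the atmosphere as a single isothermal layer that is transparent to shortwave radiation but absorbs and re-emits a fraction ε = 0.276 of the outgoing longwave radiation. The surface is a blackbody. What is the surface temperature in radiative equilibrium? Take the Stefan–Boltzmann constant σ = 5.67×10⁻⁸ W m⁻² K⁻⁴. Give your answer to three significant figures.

475 kelvin

Irradiance scales as 1/d², so S = 1361 W m⁻² × (1/0.263)² = 19680 W m⁻².
Effective emission temperature (TOA balance): σT_e⁴ = S(1−α)/4 = 2484 W m⁻² → T_e = 457.5 K.
For a single slab of emissivity ε, T_s⁴ = 2T_e⁴/(2−ε); thus T_s = 457.5·(1.16)^(1/4) = 474.8 K.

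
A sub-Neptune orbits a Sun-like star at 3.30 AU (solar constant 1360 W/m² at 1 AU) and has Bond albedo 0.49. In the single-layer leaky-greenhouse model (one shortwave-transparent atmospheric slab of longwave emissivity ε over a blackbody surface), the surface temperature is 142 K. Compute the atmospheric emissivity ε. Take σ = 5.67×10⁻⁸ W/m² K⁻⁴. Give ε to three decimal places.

By the inverse-square law, S = 1360/3.30² = 124.9 W/m².
TOA balance gives T_e = 129.5 K.
Since (2−ε)/2 = (T_e/T_s)⁴ = 0.6907, ε = 0.6186.

0.619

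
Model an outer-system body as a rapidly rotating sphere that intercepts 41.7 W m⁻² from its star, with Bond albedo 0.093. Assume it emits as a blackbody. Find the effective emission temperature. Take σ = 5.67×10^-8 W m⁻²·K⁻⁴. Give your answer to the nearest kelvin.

The planet absorbs (1−α)S over its disc πR² and re-emits over 4πR², so the mean absorbed flux is (1−0.093)·41.70/4 = 9.455 W m⁻².
In equilibrium σT⁴ equals this, so T = 113.6 K.

114 K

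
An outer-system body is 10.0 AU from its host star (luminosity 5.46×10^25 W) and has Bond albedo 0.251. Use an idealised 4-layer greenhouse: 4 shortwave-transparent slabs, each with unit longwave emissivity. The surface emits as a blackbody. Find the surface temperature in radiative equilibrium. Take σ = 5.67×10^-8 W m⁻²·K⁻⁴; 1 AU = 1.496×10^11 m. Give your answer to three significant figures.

75.2 K

Orbital distance: d = 10.0 AU = 1.496×10^12 m.
Flux at the orbit: S = L/(4πd²) = 5.46×10^25/(4π·(1.50×10^12)²) = 1.941 W m⁻².
The effective emission temperature is T_e = [S(1−α)/(4σ)]^¼ = 50.32 K.
For an N-layer opaque stack, T_s⁴ = (N+1)T_e⁴, hence T_s = (5)^(1/4)×50.32 K = 75.25 K.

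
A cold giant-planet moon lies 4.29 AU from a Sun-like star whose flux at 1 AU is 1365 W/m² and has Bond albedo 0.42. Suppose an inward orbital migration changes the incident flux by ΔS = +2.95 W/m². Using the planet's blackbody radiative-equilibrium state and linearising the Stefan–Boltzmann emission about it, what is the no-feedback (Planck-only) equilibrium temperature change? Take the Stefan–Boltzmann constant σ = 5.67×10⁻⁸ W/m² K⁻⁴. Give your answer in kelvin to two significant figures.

1.2 K

By the inverse-square law, S = 1365/4.29² = 74.17 W/m².
Unperturbed T_e = [74.17·(1−0.42)/(4σ)]^¼ = 117.4 K.
TOA radiative forcing: ΔF = (1−α)ΔS/4 = 0.58·(+2.95)/4 = 0.4278 W/m².
The Planck feedback parameter is 4σT_e³ = 0.3666 W/m²/K.
So ΔT₀ = 0.4278/0.3666 = 1.17 K.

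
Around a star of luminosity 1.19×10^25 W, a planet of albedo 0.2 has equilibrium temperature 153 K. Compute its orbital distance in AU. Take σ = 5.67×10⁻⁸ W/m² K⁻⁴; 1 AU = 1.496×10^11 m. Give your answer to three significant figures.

0.522 AU

Required flux: S = 4σT⁴/(1−α) = 155.4 W/m².
S = L/(4πd²) → d = √(L/4πS) = √(1.19×10^25/(4π·155.4)) = 7.807×10^10 m = 0.5219 AU.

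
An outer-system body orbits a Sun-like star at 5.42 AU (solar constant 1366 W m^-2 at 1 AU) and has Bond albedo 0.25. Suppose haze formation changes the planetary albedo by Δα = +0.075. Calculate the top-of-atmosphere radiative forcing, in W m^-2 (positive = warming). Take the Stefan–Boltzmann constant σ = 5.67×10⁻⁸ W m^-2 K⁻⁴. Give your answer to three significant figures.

-0.872 W m^-2

Irradiance scales as 1/d², so S = 1366 W m^-2 × (1/5.42)² = 46.50 W m^-2.
TOA radiative forcing: ΔF = −S·Δα/4 = −46.50·(+0.075)/4 = -0.8719 W m^-2.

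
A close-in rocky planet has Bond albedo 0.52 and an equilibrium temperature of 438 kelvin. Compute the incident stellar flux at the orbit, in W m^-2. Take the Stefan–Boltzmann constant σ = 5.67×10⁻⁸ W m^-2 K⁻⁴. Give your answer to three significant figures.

17400 W m^-2

Invert the energy balance for S: S = 4σT⁴/(1−α).
The emitted flux is σT⁴ = 2087 W m^-2.
S = 4·2087/0.48 = 17390 W m^-2.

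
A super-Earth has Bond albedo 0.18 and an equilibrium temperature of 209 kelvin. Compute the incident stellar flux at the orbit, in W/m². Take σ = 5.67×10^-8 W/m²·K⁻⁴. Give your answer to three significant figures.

Invert the energy balance for S: S = 4σT⁴/(1−α).
The emitted flux is σT⁴ = 108.2 W/m².
So S = 4×108.2/(1−0.18) = 527.7 W/m².

528 W/m²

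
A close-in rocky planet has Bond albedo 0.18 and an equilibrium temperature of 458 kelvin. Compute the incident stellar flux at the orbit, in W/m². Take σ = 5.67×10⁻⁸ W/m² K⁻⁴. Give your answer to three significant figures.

12200 W/m²

Invert the energy balance for S: S = 4σT⁴/(1−α).
σT⁴ = 5.67×10⁻⁸·(458)⁴ = 2495 W/m².
S = 4·2495/0.82 = 12170 W/m².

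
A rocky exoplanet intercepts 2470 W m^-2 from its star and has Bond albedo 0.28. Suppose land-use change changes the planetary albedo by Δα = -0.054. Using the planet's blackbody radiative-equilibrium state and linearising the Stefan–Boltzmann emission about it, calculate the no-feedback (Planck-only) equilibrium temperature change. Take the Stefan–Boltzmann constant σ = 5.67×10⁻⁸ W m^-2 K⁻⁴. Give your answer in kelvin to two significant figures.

5.6 kelvin

The baseline emission temperature is T_e = 297.6 K.
TOA radiative forcing: ΔF = −S·Δα/4 = −2470·(-0.054)/4 = 33.34 W m^-2.
Planck response: λ_P = 4σT_e³ = 4·5.67×10⁻⁸·(297.6)³ = 5.976 W m^-2/K.
So ΔT₀ = 33.34/5.976 = 5.58 K.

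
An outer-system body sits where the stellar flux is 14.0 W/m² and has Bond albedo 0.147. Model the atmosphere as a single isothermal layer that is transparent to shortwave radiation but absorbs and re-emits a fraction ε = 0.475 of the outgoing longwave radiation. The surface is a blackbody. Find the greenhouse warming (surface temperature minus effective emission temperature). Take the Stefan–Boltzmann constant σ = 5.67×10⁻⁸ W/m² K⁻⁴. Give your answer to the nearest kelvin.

Effective emission temperature (TOA balance): σT_e⁴ = S(1−α)/4 = 2.986 W/m² → T_e = 85.18 K.
Surface balance with a leaky layer gives σT_s⁴ = σT_e⁴·2/(2−ε), so T_s = T_e·[2/(2−0.475)]^(1/4) = 91.16 K.
The atmosphere warms the surface by 5.975 K.

6 kelvin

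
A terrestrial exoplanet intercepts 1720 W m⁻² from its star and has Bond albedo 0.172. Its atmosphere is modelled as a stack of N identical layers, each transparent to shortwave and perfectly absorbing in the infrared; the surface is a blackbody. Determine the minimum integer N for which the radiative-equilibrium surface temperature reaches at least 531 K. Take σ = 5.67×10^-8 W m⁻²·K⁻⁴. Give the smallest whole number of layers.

OLR = S(1−α)/4 = 356.0 W m⁻²; the top layer radiates at T_e = 281.5 K.
T_s = (N+1)^(1/4)·T_e ≥ 531 K requires N+1 ≥ (T_s/T_e)⁴ = (531/281.5)⁴ = 12.661.
So N ≥ 11.661; the smallest integer is N = 12.

12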